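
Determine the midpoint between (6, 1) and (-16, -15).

M = ((x₁ + x₂)/2, (y₁ + y₂)/2)
= ((6 + -16)/2, (1 + -15)/2)
= (-10/2, -14/2) = (-5, -7)

(-5, -7)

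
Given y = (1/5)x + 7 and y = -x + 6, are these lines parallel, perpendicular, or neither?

Slope of line 1: m1 = 1/5
Slope of line 2: m2 = -1
For parallel lines we need equal slopes: 1/5 != -1.
For perpendicular lines we need m1*m2 = -1: (1/5)(-1) = -1/5 != -1.
Since neither condition holds, the lines are neither parallel nor perpendicular.

Neither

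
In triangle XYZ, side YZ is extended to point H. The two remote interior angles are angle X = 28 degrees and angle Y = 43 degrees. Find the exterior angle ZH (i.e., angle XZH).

The interior angle at Z is 180 - 28 - 43 = 109 degrees.
The exterior angle and interior angle at Z are supplementary:
Exterior angle = 180 - 109 = 71 degrees.

71 degrees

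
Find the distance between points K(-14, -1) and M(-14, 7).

d = sqrt((-14 - -14)^2 + (7 - -1)^2)
d = sqrt(0^2 + 8^2)
d = sqrt(0 + 64)
d = sqrt(64) = 8

8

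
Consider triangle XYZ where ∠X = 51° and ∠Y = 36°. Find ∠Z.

Let angle Z = x. Then 51 + 36 + x = 180.
x = 180 - 87 = 93 degrees.

93 degrees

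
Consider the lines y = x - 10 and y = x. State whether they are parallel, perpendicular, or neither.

Slope of line 1: m1 = 1
Slope of line 2: m2 = 1
Two lines are parallel if and only if they have equal slopes (or both are vertical).
Here m1 = m2 = 1, confirming the lines are parallel.

Parallel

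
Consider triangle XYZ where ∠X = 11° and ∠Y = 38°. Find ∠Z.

The interior angles sum to 180°: angle Z = 180 - 11 - 38 = 131°.
The triangle is obtuse (angles 11°, 38°, 131°).

131 degrees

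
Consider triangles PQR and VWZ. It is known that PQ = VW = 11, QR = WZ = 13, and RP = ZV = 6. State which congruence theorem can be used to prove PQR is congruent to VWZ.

The given information provides:
PQ = VW = 11, QR = WZ = 13, and RP = ZV = 6
This matches the SSS congruence theorem.
All three pairs of corresponding sides are equal (Side-Side-Side).

SSS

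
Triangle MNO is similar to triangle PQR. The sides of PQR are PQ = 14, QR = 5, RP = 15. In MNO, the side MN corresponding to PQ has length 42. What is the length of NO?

Similar triangles have proportional sides. Setting up the proportion:
MN / PQ = NO / QR
42 / 14 = NO / 5
NO = 5 * 42 / 14 = 15.

15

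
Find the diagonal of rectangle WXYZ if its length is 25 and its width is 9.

Using the Pythagorean theorem:
d² = 25² + 9² = 625 + 81 = 706
d = sqrt(706)

sqrt(706)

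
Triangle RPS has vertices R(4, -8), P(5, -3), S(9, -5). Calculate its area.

Using the Shoelace formula for a triangle:
Area = (1/2)|x0(y1 - y2) + x1(y2 - y0) + x2(y0 - y1)|
Area = (1/2)|4(-3 - -5) + 5(-5 - -8) + 9(-8 - -3)|
Area = (1/2)|8 + 15 + -45|
Area = (1/2)|-22|
Area = (1/2)(22)
Area = 11

11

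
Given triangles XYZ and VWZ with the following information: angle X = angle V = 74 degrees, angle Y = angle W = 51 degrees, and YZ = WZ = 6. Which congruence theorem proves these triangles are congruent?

The given information provides:
angle X = angle V = 74 degrees, angle Y = angle W = 51 degrees, and YZ = WZ = 6
This matches the AAS congruence theorem.
Two pairs of corresponding angles and a non-included side are equal (Angle-Angle-Side).

AAS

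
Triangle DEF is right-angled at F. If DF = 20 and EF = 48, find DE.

DE = sqrt(20^2 + 48^2) = sqrt(2704) = 52

52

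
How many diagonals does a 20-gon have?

The number of diagonals in an n-gon is n(n - 3)/2.
For n = 20: 20(20 - 3)/2 = 20 × 17 / 2 = 170.

170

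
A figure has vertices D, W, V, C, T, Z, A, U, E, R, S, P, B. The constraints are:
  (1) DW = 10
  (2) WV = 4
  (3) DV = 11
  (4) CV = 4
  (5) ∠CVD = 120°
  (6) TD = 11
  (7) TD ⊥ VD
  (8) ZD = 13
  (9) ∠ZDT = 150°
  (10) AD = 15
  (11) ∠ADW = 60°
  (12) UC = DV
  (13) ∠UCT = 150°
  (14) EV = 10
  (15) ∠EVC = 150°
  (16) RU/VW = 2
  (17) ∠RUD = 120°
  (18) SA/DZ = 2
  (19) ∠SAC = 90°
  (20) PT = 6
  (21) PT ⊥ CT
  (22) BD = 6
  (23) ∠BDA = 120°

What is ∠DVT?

Step 1: By the law of cosines on triangle VDT: VT² = 11² + 11² − 2·11·11·cos(90°) = 242, so VT = 11·√2.
Step 2: By the inverse law of cosines on triangle DVT: cos(∠DVT) = (11² + (11·√2)² − 11²) / (2·11·11·√2) = 242/342.24 = 0.7071, so ∠DVT = 45°.

Therefore, the measure of angle ∠DVT = 45°.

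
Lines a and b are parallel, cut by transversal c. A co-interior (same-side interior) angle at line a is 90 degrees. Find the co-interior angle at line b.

Co-interior angles (same-side interior) formed by parallel lines and a transversal are supplementary (sum to 180 degrees).
The given angle is 90 degrees.
The co-interior angle = 180 - 90 = 90 degrees.

90 degrees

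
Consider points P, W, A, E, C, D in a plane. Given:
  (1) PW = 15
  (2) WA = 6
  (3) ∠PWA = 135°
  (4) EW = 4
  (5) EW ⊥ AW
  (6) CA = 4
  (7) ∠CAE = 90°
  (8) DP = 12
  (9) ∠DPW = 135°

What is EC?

Step 1: By the law of cosines on triangle EWA: EA² = 4² + 6² − 2·4·6·cos(90°) = 52, so EA = 2·√13.
Step 2: By the law of cosines on triangle EAC: EC² = (2·√13)² + 4² − 2·2·√13·4·cos(90°) = 68, so EC = 2·√17.

Therefore, the length of EC = 2·√17.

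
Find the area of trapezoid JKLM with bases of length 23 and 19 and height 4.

A trapezoid's area equals the midsegment times the height.
The midsegment is (23 + 19) / 2 = 21.
Area = 21 * 4 = 84.

84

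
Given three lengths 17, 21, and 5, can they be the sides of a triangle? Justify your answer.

Check all three triangle inequalities:
17 + 21 = 38 > 5 ✓
17 + 5 = 22 > 21 ✓
21 + 5 = 26 > 17 ✓
All conditions hold, so these sides form a valid triangle.

Yes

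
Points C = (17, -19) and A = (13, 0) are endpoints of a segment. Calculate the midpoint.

The midpoint is the point halfway along the segment.
Move half the horizontal distance: 17 + (13 - 17)/2 = 17 + -4/2 = 15
Move half the vertical distance: -19 + (0 - -19)/2 = -19 + 19/2 = -19/2
Midpoint = (15, -19/2)

(15, -19/2)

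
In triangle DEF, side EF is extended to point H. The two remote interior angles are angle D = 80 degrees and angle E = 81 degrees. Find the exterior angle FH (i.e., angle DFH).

The interior angle at F is 180 - 80 - 81 = 19 degrees.
The exterior angle and interior angle at F are supplementary:
Exterior angle = 180 - 19 = 161 degrees.

161 degrees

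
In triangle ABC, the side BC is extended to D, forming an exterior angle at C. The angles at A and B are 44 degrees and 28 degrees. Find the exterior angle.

Exterior angle = 44 + 28 = 72 degrees (exterior angle theorem).

72 degrees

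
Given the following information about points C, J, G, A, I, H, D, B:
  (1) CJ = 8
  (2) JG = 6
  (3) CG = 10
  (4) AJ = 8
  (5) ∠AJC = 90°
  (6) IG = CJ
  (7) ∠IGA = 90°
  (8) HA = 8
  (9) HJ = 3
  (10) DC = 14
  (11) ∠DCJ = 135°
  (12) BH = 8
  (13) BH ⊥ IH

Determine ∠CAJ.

Step 1: By the law of cosines on triangle AJC: AC² = 8² + 8² − 2·8·8·cos(90°) = 128, so AC = 8·√2.
Step 2: By the inverse law of cosines on triangle CAJ: cos(∠CAJ) = ((8·√2)² + 8² − 8²) / (2·8·√2·8) = 128/181.02 = 0.7071, so ∠CAJ = 45°.

Therefore, the measure of angle ∠CAJ = 45°.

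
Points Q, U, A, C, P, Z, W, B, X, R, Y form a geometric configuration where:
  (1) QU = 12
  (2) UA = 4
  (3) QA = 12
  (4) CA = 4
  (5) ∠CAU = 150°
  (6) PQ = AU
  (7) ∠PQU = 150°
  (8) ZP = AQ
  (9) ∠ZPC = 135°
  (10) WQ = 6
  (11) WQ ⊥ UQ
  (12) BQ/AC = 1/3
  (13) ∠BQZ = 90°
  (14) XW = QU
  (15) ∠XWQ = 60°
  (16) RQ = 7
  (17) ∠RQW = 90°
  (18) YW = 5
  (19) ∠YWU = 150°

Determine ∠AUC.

Step 1: By the law of cosines on triangle UAC: UC² = 4² + 4² − 2·4·4·cos(150°) = 59.71, so UC ≈ 7.73.
Step 2: By the inverse law of cosines on triangle AUC: cos(∠AUC) = (4² + 7.73² − 4²) / (2·4·7.73) = 59.71/61.82 = 0.9659, so ∠AUC = 15°.

Therefore, the measure of angle ∠AUC = 15°.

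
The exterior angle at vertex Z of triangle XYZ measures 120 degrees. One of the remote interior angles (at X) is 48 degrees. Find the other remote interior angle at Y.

angle Y = 120 - 48 = 72 degrees (exterior angle theorem).

72 degrees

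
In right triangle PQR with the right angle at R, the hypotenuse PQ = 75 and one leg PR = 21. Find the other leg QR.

QR = sqrt(75^2 - 21^2) = sqrt(5184) = 72

72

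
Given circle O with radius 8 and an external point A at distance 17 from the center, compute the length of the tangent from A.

tangent = √(d² - r²) = √(17² - 8²) = √(289 - 64) = √225 = 15

15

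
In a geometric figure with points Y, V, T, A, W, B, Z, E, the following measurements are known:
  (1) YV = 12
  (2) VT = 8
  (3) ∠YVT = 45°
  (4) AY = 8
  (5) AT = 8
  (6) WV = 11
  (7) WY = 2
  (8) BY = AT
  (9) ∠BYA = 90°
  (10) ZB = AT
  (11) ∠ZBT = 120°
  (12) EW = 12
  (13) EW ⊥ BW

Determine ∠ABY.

From the given relations: BY = AT = 8.
Step 1: By the law of cosines on triangle BYA: BA² = 8² + 8² − 2·8·8·cos(90°) = 128, so BA = 8·√2.
Step 2: By the inverse law of cosines on triangle ABY: cos(∠ABY) = ((8·√2)² + 8² − 8²) / (2·8·√2·8) = 128/181.02 = 0.7071, so ∠ABY = 45°.

Therefore, the measure of angle ∠ABY = 45°.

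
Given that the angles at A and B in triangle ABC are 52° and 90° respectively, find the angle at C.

Let angle C = x. Then 52 + 90 + x = 180.
x = 180 - 142 = 38 degrees.

38 degrees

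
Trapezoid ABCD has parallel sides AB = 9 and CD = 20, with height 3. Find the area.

Area = (9 + 20) * 3 / 2 = 87 / 2 = 87/2

87/2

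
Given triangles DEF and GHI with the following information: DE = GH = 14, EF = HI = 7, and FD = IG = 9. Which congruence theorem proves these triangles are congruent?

The given information provides:
DE = GH = 14, EF = HI = 7, and FD = IG = 9
This matches the SSS congruence theorem.
All three pairs of corresponding sides are equal (Side-Side-Side).

SSS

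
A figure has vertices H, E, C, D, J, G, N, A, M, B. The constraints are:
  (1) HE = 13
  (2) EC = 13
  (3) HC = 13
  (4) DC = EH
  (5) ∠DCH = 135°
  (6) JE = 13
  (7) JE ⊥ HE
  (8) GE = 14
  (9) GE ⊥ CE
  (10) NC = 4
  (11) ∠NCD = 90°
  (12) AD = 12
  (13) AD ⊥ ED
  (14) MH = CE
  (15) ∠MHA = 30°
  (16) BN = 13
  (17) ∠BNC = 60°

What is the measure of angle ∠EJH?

Step 1: By the law of cosines on triangle JEH: JH² = 13² + 13² − 2·13·13·cos(90°) = 338, so JH = 13·√2.
Step 2: By the inverse law of cosines on triangle EJH: cos(∠EJH) = (13² + (13·√2)² − 13²) / (2·13·13·√2) = 338/478 = 0.7071, so ∠EJH = 45°.

Therefore, the measure of angle ∠EJH = 45°.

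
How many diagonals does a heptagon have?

Each of the 7 vertices connects to 4 non-adjacent vertices via diagonals.
Total connections = 7 × 4 = 28, but each diagonal is counted twice.
Number of diagonals = 28 / 2 = 14.

14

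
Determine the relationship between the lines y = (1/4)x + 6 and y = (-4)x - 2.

Slope of line 1: m1 = 1/4
Slope of line 2: m2 = -4
Two lines are perpendicular when the product of their slopes is -1 (negative reciprocals).
m1 * m2 = (1/4) * (-4) = -1, confirming perpendicularity.

Perpendicular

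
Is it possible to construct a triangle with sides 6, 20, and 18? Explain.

For three segments to close into a triangle, no single side can be as long as the other two combined.
The longest side is 20, and 6 + 18 = 24 > 20.
A triangle can be formed.

Yes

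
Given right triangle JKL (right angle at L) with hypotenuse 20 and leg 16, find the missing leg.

By the Pythagorean theorem: KL^2 = JK^2 - JL^2
KL^2 = 20^2 - 16^2 = 400 - 256 = 144
KL = sqrt(144) = 12

12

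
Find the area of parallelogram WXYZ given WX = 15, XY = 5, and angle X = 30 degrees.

Area = a * b * sin(theta)
Area = 15 * 5 * sin(30 degrees)
Area = 75 * 1/2
Area = 75/2

75/2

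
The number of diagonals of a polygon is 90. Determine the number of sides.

Using d = n(n - 3)/2, we solve 90 = n(n - 3)/2.
So n(n - 3) = 180.
Testing n = 15: 15 * 12 = 180 = 180. Correct.
The polygon has 15 sides.

15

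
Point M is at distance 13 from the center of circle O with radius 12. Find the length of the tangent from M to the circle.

The tangent, radius, and line from the external point to the center form a right triangle.
The right angle is where the tangent meets the radius.
By the Pythagorean theorem: tangent² + 12² = 13²
tangent² = 169 - 144 = 25
tangent = 5

5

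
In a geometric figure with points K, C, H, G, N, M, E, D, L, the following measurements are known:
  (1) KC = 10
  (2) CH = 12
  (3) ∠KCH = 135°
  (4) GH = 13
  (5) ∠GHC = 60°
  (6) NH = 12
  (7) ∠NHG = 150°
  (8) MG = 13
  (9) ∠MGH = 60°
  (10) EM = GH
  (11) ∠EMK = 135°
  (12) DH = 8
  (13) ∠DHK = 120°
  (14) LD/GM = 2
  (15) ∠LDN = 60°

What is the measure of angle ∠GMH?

Step 1: By the law of cosines on triangle MGH: MH² = 13² + 13² − 2·13·13·cos(60°) = 169, so MH = 13.
Step 2: By the inverse law of cosines on triangle GMH: cos(∠GMH) = (13² + 13² − 13²) / (2·13·13) = 169/338 = 0.5, so ∠GMH = 60°.

Therefore, the measure of angle ∠GMH = 60°.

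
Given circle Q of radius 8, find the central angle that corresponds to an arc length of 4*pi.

The full circumference is 2πr = 16*pi.
The arc is 4*pi / 16*pi = 1/4 of the full circle.
So the central angle = 1/4 × 360° = 90°.

90°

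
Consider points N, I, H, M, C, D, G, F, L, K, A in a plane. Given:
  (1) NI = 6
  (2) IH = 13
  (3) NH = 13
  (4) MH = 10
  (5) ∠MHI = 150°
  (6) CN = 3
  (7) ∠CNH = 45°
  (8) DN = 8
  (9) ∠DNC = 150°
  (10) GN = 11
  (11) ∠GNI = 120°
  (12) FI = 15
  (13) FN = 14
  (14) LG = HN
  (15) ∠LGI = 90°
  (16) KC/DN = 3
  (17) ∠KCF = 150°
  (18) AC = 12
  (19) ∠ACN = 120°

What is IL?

From the given relations: LG = HN = 13.
Step 1: By the law of cosines on triangle GNI: GI² = 11² + 6² − 2·11·6·cos(120°) = 223, so GI ≈ 14.93.
Step 2: By the law of cosines on triangle IGL: IL² = 14.93² + 13² − 2·14.93·13·cos(90°) = 392, so IL = 14·√2.

Therefore, the length of IL = 14·√2.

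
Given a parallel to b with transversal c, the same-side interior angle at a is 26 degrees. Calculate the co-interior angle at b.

Co-interior angles sum to 180: 180 - 26 = 154 degrees.

154 degrees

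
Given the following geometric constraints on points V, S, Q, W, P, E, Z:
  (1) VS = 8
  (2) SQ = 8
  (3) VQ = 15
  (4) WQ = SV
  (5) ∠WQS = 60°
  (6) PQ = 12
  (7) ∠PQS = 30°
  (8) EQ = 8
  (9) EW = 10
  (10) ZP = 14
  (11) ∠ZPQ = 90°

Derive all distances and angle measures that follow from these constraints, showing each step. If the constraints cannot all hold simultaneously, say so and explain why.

The constraints are consistent.

From the given relations:
  WQ = SV = 8

Step 1: From SQ = 8, QW = 8, and ∠SQW = 60°, by the law of cosines:
  SW² = SQ² + QW² - 2·SQ·QW·cos(60°) = 64 + 64 - 64 = 64
  SW = 8

Step 2: From SQ = 8, QP = 12, and ∠SQP = 30°, by the law of cosines:
  SP² = SQ² + QP² - 2·SQ·QP·cos(30°) = 64 + 144 - 166.3 = 41.72
  SP ≈ 6.46

Step 3: From QP = 12, PZ = 14, and ∠QPZ = 90°, by the law of cosines:
  QZ² = QP² + PZ² - 2·QP·PZ·cos(90°) = 144 + 196 - 0 = 340
  QZ = 2·√85

Step 4: From VQ = 15, VS = 8, QS = 8, by the inverse law of cosines:
  cos(∠QVS) = (VQ² + VS² - QS²) / (2·VQ·VS)
  ∠QVS = 20.36°

Step 5: From SQ = 8, SV = 8, QV = 15, by the inverse law of cosines:
  cos(∠QSV) = (SQ² + SV² - QV²) / (2·SQ·SV)
  ∠QSV = 139.27°

Step 6: From QE = 8, QW = 8, EW = 10, by the inverse law of cosines:
  cos(∠EQW) = (QE² + QW² - EW²) / (2·QE·QW)
  ∠EQW = 77.36°

Step 7: From QS = 8, QV = 15, SV = 8, by the inverse law of cosines:
  cos(∠SQV) = (QS² + QV² - SV²) / (2·QS·QV)
  ∠SQV = 20.36°

Step 8: From WE = 10, WQ = 8, EQ = 8, by the inverse law of cosines:
  cos(∠EWQ) = (WE² + WQ² - EQ²) / (2·WE·WQ)
  ∠EWQ = 51.32°

Step 9: From EQ = 8, EW = 10, QW = 8, by the inverse law of cosines:
  cos(∠QEW) = (EQ² + EW² - QW²) / (2·EQ·EW)
  ∠QEW = 51.32°

Step 10: From SP = 6.46, SQ = 8, PQ = 12, by the inverse law of cosines:
  cos(∠PSQ) = (SP² + SQ² - PQ²) / (2·SP·SQ)
  ∠PSQ = 111.74°

Step 11: From SQ = 8, SW = 8, QW = 8, by the inverse law of cosines:
  cos(∠QSW) = (SQ² + SW² - QW²) / (2·SQ·SW)
  ∠QSW = 60°

Step 12: From QP = 12, QZ = 2·√85, PZ = 14, by the inverse law of cosines:
  cos(∠PQZ) = (QP² + QZ² - PZ²) / (2·QP·QZ)
  ∠PQZ = 49.4°

Step 13: From WQ = 8, WS = 8, QS = 8, by the inverse law of cosines:
  cos(∠QWS) = (WQ² + WS² - QS²) / (2·WQ·WS)
  ∠QWS = 60°

Step 14: From PQ = 12, PS = 6.46, QS = 8, by the inverse law of cosines:
  cos(∠QPS) = (PQ² + PS² - QS²) / (2·PQ·PS)
  ∠QPS = 38.26°

Step 15: From ZP = 14, ZQ = 2·√85, PQ = 12, by the inverse law of cosines:
  cos(∠PZQ) = (ZP² + ZQ² - PQ²) / (2·ZP·ZQ)
  ∠PZQ = 40.6°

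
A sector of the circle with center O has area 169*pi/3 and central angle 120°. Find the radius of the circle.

The sector covers 120°/360° = 1/3 of the full circle.
Full circle area = 169*pi/3 / 1/3 = 169*pi.
Since full area = πr², we get r² = 169*pi/π = 169, so r = 13.

13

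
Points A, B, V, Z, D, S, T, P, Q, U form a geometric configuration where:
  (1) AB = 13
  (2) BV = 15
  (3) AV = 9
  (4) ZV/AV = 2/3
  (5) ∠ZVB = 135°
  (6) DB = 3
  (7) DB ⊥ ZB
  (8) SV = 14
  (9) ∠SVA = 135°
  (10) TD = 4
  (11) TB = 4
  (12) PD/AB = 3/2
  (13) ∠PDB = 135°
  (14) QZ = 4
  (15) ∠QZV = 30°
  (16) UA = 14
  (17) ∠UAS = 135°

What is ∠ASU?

Step 1: By the law of cosines on triangle SVA: SA² = 14² + 9² − 2·14·9·cos(135°) = 455.19, so SA ≈ 21.34.
Step 2: By the law of cosines on triangle SAU: SU² = 21.34² + 14² − 2·21.34·14·cos(135°) = 1073.61, so SU ≈ 32.77.
Step 3: By the inverse law of cosines on triangle ASU: cos(∠ASU) = (21.34² + 32.77² − 14²) / (2·21.34·32.77) = 1332.8/1398.14 = 0.9533, so ∠ASU = 17.59°.

Therefore, the measure of angle ∠ASU = 17.59°.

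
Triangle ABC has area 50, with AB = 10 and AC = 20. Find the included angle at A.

From the SAS area formula Area = (1/2)ab sin(C), rearranging gives sin(C) = 2*Area/(ab).
sin(C) = 2 * 50 / (200) = 1/2.
Therefore C = arcsin(1/2) = 30°.
Since sin(180° - C) = sin(C), the obtuse angle 150° gives the same area, so C = 30° or C = 150°.

30° or 150°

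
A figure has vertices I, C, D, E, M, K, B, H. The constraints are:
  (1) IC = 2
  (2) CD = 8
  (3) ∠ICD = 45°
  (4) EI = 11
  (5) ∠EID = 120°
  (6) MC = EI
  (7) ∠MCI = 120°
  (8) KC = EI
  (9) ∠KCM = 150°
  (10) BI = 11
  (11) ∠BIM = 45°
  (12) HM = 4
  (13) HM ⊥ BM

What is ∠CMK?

From the given relations: MC = EI = 11; KC = EI = 11.
Step 1: By the law of cosines on triangle MCK: MK² = 11² + 11² − 2·11·11·cos(150°) = 451.58, so MK ≈ 21.25.
Step 2: By the inverse law of cosines on triangle CMK: cos(∠CMK) = (11² + 21.25² − 11²) / (2·11·21.25) = 451.58/467.51 = 0.9659, so ∠CMK = 15°.

Therefore, the measure of angle ∠CMK = 15°.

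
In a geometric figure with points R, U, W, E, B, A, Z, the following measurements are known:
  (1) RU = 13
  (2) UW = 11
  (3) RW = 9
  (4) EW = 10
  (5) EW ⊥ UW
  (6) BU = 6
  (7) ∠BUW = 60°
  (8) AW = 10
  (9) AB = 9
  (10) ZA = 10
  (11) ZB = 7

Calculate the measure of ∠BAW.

Step 1: By the law of cosines on triangle BUW: BW² = 6² + 11² − 2·6·11·cos(60°) = 91, so BW = √91.
Step 2: By the inverse law of cosines on triangle BAW: cos(∠BAW) = (9² + 10² − √91²) / (2·9·10) = 90/180 = 0.5, so ∠BAW = 60°.

Therefore, the measure of angle ∠BAW = 60°.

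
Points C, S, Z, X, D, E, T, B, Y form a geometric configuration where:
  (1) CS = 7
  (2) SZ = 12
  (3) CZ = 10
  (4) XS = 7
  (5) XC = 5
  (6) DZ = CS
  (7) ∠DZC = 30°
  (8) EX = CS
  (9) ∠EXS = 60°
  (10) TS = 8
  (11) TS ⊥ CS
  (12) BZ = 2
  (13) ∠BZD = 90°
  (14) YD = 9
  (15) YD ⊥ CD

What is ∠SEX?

From the given relations: EX = CS = 7.
Step 1: By the law of cosines on triangle EXS: ES² = 7² + 7² − 2·7·7·cos(60°) = 49, so ES = 7.
Step 2: By the inverse law of cosines on triangle SEX: cos(∠SEX) = (7² + 7² − 7²) / (2·7·7) = 49/98 = 0.5, so ∠SEX = 60°.

Therefore, the measure of angle ∠SEX = 60°.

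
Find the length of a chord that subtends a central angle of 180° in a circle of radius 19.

Chord length = 2r sin(θ/2)
= 2 × 19 × sin(180°/2)
= 2 × 19 × sin(90°)
= 38

38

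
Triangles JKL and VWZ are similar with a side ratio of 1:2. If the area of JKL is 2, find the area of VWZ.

For similar figures, the area ratio equals the square of the side ratio.
Side ratio (JKL to VWZ) = 1:2, so area ratio = 1^2:2^2 = 1:4.
If the area of JKL is 2, then the area of VWZ = 2 * (4/1) = 8.

8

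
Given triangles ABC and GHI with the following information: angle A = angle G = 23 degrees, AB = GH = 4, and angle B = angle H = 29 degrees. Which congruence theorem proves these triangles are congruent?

The given information matches ASA: Two pairs of corresponding angles and the included side are equal (Angle-Side-Angle).

ASA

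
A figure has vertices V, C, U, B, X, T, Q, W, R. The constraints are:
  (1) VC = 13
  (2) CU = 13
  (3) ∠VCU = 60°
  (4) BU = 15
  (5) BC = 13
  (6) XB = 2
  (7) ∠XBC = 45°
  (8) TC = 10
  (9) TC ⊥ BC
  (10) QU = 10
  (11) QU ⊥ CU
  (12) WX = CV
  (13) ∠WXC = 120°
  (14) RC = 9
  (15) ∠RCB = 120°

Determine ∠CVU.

Step 1: By the law of cosines on triangle VCU: VU² = 13² + 13² − 2·13·13·cos(60°) = 169, so VU = 13.
Step 2: By the inverse law of cosines on triangle CVU: cos(∠CVU) = (13² + 13² − 13²) / (2·13·13) = 169/338 = 0.5, so ∠CVU = 60°.

Therefore, the measure of angle ∠CVU = 60°.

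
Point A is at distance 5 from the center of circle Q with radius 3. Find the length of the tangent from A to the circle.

The tangent, radius, and line from the external point to the center form a right triangle.
The right angle is where the tangent meets the radius.
By the Pythagorean theorem: tangent² + 3² = 5²
tangent² = 25 - 9 = 16
tangent = 4

4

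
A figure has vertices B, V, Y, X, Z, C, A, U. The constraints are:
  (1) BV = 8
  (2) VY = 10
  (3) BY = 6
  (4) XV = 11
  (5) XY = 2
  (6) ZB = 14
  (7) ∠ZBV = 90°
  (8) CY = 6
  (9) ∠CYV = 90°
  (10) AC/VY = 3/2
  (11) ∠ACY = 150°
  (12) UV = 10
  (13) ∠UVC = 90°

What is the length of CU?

Step 1: By the law of cosines on triangle CYV: CV² = 6² + 10² − 2·6·10·cos(90°) = 136, so CV = 2·√34.
Step 2: By the law of cosines on triangle CVU: CU² = (2·√34)² + 10² − 2·2·√34·10·cos(90°) = 236, so CU = 2·√59.

Therefore, the length of CU = 2·√59.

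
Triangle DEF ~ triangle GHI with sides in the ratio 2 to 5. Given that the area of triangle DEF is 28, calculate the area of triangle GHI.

For similar figures, the area ratio equals the square of the side ratio.
Side ratio (DEF to GHI) = 2:5, so area ratio = 2^2:5^2 = 4:25.
If the area of DEF is 28, then the area of GHI = 28 * (25/4) = 175.

175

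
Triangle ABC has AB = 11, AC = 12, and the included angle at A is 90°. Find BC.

By the law of cosines: BC^2 = AB^2 + AC^2 - 2*AB*AC*cos(A)
BC^2 = 11^2 + 12^2 - 2*11*12*cos(90°)
BC^2 = 121 + 144 - 264*(0)
BC^2 = 265
BC = sqrt(265)

sqrt(265)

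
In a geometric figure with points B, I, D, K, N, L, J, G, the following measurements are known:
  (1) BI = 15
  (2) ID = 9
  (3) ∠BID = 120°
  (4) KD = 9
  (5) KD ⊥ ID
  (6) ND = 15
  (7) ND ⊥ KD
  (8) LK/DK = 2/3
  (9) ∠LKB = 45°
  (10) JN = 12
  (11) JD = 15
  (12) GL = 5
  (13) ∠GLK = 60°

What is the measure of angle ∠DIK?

Step 1: By the law of cosines on triangle IDK: IK² = 9² + 9² − 2·9·9·cos(90°) = 162, so IK = 9·√2.
Step 2: By the inverse law of cosines on triangle DIK: cos(∠DIK) = (9² + (9·√2)² − 9²) / (2·9·9·√2) = 162/229.1 = 0.7071, so ∠DIK = 45°.

Therefore, the measure of angle ∠DIK = 45°.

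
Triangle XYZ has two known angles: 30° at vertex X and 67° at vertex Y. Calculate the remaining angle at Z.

angle Z = 180 - 30 - 67 = 83 degrees.

83 degrees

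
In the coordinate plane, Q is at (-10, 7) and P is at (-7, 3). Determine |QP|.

d = sqrt((3)^2 + (-4)^2) = sqrt(25) = 5

5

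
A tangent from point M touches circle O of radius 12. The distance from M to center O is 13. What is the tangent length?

tangent = √(d² - r²) = √(13² - 12²) = √(169 - 144) = √25 = 5

5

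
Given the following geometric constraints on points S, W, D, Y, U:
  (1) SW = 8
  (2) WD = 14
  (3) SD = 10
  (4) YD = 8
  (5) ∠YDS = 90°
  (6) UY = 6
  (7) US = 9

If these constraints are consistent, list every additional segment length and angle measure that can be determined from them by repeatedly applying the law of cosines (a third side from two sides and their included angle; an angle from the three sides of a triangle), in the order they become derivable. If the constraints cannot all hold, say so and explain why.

The constraints are consistent. Derivable facts, in order:
After 1 step:
- SY = 2·√41
- ∠DSW = 101.54°
- ∠DWS = 44.42°
- ∠SDW = 34.05°
After 2 steps:
- ∠DSY = 38.66°
- ∠DYS = 51.34°
- ∠SUY = 115.8°
- ∠SYU = 39.25°
- ∠USY = 24.95°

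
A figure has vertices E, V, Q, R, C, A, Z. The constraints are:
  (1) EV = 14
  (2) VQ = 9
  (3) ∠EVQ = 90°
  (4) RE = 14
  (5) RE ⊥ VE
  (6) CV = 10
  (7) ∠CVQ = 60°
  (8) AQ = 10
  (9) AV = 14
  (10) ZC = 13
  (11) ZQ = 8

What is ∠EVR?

Step 1: By the law of cosines on triangle VER: VR² = 14² + 14² − 2·14·14·cos(90°) = 392, so VR = 14·√2.
Step 2: By the inverse law of cosines on triangle EVR: cos(∠EVR) = (14² + (14·√2)² − 14²) / (2·14·14·√2) = 392/554.37 = 0.7071, so ∠EVR = 45°.

Therefore, the measure of angle ∠EVR = 45°.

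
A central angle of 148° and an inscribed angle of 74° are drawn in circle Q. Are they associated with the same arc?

By the inscribed angle theorem, if both angles subtend the same arc, the inscribed angle must be half the central angle.
Half of 148° = 74°, which equals the given inscribed angle of 74°.
Therefore, yes, they correspond to the same arc.

Yes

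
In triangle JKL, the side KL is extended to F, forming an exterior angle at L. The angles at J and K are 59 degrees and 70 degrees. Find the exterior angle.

The interior angle at L is 180 - 59 - 70 = 51 degrees.
The exterior angle and interior angle at L are supplementary:
Exterior angle = 180 - 51 = 129 degrees.

129 degrees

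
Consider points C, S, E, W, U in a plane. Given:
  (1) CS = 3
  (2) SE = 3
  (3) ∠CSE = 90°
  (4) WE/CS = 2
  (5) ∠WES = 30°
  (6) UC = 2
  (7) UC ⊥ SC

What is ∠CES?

Step 1: By the law of cosines on triangle ESC: EC² = 3² + 3² − 2·3·3·cos(90°) = 18, so EC = 3·√2.
Step 2: By the inverse law of cosines on triangle CES: cos(∠CES) = ((3·√2)² + 3² − 3²) / (2·3·√2·3) = 18/25.46 = 0.7071, so ∠CES = 45°.

Therefore, the measure of angle ∠CES = 45°.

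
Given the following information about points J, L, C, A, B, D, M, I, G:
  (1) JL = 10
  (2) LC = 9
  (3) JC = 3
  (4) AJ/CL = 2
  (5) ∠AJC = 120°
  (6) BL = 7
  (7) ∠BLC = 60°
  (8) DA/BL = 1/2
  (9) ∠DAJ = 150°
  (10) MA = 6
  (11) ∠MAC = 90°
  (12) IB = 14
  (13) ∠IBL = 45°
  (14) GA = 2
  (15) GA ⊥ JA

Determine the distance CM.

From the given relations: AJ = 2·CL = 2·9 = 18.
Step 1: By the law of cosines on triangle CJA: CA² = 3² + 18² − 2·3·18·cos(120°) = 387, so CA = 3·√43.
Step 2: By the law of cosines on triangle CAM: CM² = (3·√43)² + 6² − 2·3·√43·6·cos(90°) = 423, so CM = 3·√47.

Therefore, the length of CM = 3·√47.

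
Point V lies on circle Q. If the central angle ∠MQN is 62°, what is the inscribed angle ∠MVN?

Inscribed angle = 62° / 2 = 31° (inscribed angle theorem).

31°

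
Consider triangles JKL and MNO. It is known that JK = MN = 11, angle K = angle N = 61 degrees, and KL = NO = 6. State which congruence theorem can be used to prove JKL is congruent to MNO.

Consider the given information: JK = MN = 11, angle K = angle N = 61 degrees, and KL = NO = 6
This is not SSS or AAS: SSS requires all three pairs of sides, but we don't have that. AAS requires two angles and a non-included side.
The correct criterion is SAS. Two pairs of corresponding sides and the included angle are equal (Side-Angle-Side).

SAS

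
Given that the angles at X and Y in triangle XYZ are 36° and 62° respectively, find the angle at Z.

By the triangle angle sum property, the three interior angles of any triangle add up to 180°.
We know angle X = 36° and angle Y = 62°, so their sum is 98°.
Therefore angle Z = 180° - 98° = 82°.

82 degrees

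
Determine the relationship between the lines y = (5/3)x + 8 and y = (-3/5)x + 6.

Slope of line 1: m1 = 5/3
Slope of line 2: m2 = -3/5
m1 * m2 = -1, so perpendicular.

Perpendicular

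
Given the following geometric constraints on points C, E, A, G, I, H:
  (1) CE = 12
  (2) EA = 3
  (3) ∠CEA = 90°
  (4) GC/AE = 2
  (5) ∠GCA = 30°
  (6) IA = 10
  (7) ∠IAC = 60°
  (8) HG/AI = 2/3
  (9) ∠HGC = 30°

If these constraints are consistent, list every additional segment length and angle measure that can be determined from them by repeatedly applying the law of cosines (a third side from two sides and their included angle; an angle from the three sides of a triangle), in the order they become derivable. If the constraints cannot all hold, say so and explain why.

The constraints are consistent. Derivable facts, in order:
After 1 step:
- CA = 3·√17
- CH ≈ 3.34
After 2 steps:
- AG ≈ 7.78
- CI ≈ 11.37
- ∠ACE = 14.04°
- ∠CAE = 75.96°
- ∠CHG = 63.89°
- ∠GCH = 86.11°
After 3 steps:
- ∠ACI = 49.6°
- ∠AGC = 127.3°
- ∠AIC = 70.4°
- ∠CAG = 22.7°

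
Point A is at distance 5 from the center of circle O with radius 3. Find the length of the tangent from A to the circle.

Let T be the point of tangency. Then OT ⊥ AT (radius ⊥ tangent).
In right triangle OTA: OA² = OT² + AT²
5² = 3² + AT²
AT² = 16, AT = 4

4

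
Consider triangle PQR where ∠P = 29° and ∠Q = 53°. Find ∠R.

Let angle R = x. Then 29 + 53 + x = 180.
x = 180 - 82 = 98 degrees.

98 degrees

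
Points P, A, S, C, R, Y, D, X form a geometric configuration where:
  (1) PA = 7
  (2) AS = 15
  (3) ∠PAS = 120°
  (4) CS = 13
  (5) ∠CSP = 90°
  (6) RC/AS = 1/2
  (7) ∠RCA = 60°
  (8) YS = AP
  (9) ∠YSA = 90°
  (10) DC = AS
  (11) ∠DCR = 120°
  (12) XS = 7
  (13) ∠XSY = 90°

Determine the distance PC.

Step 1: By the law of cosines on triangle SAP: SP² = 15² + 7² − 2·15·7·cos(120°) = 379, so SP ≈ 19.47.
Step 2: By the law of cosines on triangle PSC: PC² = 19.47² + 13² − 2·19.47·13·cos(90°) = 548, so PC = 2·√137.

Therefore, the length of PC = 2·√137.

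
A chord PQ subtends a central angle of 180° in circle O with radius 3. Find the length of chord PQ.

Chord length = 2r sin(θ/2)
= 2 × 3 × sin(180°/2)
= 2 × 3 × sin(90°)
= 6

6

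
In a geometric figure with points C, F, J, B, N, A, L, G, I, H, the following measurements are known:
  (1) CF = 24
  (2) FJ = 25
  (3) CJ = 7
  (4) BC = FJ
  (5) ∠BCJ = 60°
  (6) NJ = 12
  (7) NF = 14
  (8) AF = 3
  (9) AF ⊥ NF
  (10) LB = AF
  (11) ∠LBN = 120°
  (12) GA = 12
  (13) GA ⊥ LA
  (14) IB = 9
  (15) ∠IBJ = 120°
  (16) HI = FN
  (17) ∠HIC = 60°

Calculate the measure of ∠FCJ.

Step 1: By the inverse law of cosines on triangle FCJ: cos(∠FCJ) = (24² + 7² − 25²) / (2·24·7) = 0/336 = 0, so ∠FCJ = 90°.

Therefore, the measure of angle ∠FCJ = 90°.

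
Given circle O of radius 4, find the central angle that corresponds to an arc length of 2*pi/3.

θ = 360 × 2*pi/3 / (2π × 4) = 30° (rearranging arc length formula).

30°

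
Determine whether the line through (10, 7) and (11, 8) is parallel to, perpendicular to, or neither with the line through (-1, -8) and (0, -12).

Slope of line 1: m1 = (8 - 7)/(11 - 10) = 1/1 = 1
Slope of line 2: m2 = (-12 - -8)/(0 - -1) = -4/1 = -4
m1 != m2 and m1*m2 = -4 != -1. Neither.

Neither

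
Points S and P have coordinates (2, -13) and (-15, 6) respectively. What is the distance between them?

d = sqrt((-15 - 2)^2 + (6 - -13)^2)
d = sqrt(-17^2 + 19^2)
d = sqrt(289 + 361)
d = sqrt(650) = 5*sqrt(26)

5*sqrt(26)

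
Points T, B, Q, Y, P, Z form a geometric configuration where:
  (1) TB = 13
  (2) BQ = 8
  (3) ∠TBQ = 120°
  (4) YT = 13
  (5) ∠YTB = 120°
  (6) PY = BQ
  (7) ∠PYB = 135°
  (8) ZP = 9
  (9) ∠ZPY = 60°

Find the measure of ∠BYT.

Step 1: By the law of cosines on triangle YTB: YB² = 13² + 13² − 2·13·13·cos(120°) = 507, so YB = 13·√3.
Step 2: By the inverse law of cosines on triangle BYT: cos(∠BYT) = ((13·√3)² + 13² − 13²) / (2·13·√3·13) = 507/585.43 = 0.866, so ∠BYT = 30°.

Therefore, the measure of angle ∠BYT = 30°.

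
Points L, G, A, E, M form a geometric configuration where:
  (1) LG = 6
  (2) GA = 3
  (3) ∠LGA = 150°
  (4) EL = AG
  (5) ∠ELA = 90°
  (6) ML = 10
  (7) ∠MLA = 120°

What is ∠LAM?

Step 1: By the law of cosines on triangle AGL: AL² = 3² + 6² − 2·3·6·cos(150°) = 76.18, so AL ≈ 8.73.
Step 2: By the law of cosines on triangle ALM: AM² = 8.73² + 10² − 2·8.73·10·cos(120°) = 263.46, so AM ≈ 16.23.
Step 3: By the inverse law of cosines on triangle LAM: cos(∠LAM) = (8.73² + 16.23² − 10²) / (2·8.73·16.23) = 239.63/283.33 = 0.8458, so ∠LAM = 32.25°.

Therefore, the measure of angle ∠LAM = 32.25°.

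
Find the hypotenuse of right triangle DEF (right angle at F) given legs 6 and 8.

DE = sqrt(6^2 + 8^2) = sqrt(100) = 10

10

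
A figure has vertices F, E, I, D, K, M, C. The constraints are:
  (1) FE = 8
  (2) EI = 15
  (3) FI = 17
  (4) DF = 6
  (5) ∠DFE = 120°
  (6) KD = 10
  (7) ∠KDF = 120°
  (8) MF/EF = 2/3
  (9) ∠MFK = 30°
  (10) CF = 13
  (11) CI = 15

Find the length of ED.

Step 1: By the law of cosines on triangle EFD: ED² = 8² + 6² − 2·8·6·cos(120°) = 148, so ED = 2·√37.

Therefore, the length of ED = 2·√37.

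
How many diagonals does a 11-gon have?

Each of the 11 vertices connects to 8 non-adjacent vertices via diagonals.
Total connections = 11 × 8 = 88, but each diagonal is counted twice.
Number of diagonals = 88 / 2 = 44.

44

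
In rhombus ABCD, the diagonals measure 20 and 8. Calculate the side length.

In a rhombus, the diagonals bisect each other perpendicularly, creating four congruent right triangles.
Each triangle has legs 10 (half of 20) and 4 (half of 8).
The hypotenuse of each right triangle is a side of the rhombus:
side = sqrt(10^2 + 4^2) = sqrt(116) = 2*sqrt(29)

2*sqrt(29)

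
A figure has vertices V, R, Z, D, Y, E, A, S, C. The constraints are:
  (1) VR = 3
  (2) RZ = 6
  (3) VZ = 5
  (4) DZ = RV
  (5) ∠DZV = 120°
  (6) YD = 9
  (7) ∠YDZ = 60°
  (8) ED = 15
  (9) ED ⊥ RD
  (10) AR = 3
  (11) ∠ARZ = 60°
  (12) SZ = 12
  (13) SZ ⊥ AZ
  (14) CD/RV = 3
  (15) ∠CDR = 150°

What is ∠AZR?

Step 1: By the law of cosines on triangle ZRA: ZA² = 6² + 3² − 2·6·3·cos(60°) = 27, so ZA = 3·√3.
Step 2: By the inverse law of cosines on triangle AZR: cos(∠AZR) = ((3·√3)² + 6² − 3²) / (2·3·√3·6) = 54/62.35 = 0.866, so ∠AZR = 30°.

Therefore, the measure of angle ∠AZR = 30°.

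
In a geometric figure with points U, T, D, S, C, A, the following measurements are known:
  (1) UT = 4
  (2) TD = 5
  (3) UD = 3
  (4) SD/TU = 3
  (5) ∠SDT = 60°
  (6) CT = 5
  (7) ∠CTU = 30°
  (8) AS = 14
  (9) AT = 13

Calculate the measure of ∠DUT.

Step 1: By the inverse law of cosines on triangle DUT: cos(∠DUT) = (3² + 4² − 5²) / (2·3·4) = 0/24 = 0, so ∠DUT = 90°.

Therefore, the measure of angle ∠DUT = 90°.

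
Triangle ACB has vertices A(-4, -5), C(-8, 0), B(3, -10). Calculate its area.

The Shoelace formula computes the area from vertex coordinates by summing cross products.
For vertices (-4,-5), (-8,0), (3,-10):
Signed sum = -4*0 - -8*-5 + -8*-10 - 3*0 + 3*-5 - -4*-10
= -40 + 80 + -55 = -15
Area = (1/2)|-15| = 15/2.

15/2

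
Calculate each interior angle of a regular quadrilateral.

Each interior angle of a regular n-gon is (n - 2) * 180 / n.
For n = 4: (4 - 2) * 180 / 4 = 360/4 = 90 degrees.

90 degrees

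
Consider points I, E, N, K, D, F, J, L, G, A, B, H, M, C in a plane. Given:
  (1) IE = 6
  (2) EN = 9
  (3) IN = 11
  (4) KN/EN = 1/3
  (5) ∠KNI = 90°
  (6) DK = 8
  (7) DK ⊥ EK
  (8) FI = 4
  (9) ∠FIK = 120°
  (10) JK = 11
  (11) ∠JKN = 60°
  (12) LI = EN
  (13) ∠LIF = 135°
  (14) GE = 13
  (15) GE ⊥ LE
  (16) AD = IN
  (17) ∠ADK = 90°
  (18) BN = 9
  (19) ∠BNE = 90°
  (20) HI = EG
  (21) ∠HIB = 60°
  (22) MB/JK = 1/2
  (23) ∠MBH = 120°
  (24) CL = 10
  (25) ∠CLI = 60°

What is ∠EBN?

Step 1: By the law of cosines on triangle BNE: BE² = 9² + 9² − 2·9·9·cos(90°) = 162, so BE = 9·√2.
Step 2: By the inverse law of cosines on triangle EBN: cos(∠EBN) = ((9·√2)² + 9² − 9²) / (2·9·√2·9) = 162/229.1 = 0.7071, so ∠EBN = 45°.

Therefore, the measure of angle ∠EBN = 45°.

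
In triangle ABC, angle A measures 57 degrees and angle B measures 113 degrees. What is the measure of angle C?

angle C = 180 - 57 - 113 = 10 degrees.

10 degrees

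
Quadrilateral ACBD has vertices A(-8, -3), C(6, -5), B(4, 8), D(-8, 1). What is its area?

The Shoelace formula works by pairing each vertex with the next (cycling back to the first).
For each pair, compute x_i*y_(i+1) - x_(i+1)*y_i:
  (-8*-5 - 6*-3) = 58
  (6*8 - 4*-5) = 68
  (4*1 - -8*8) = 68
  (-8*-3 - -8*1) = 32
Taking half the absolute value of the total: Area = (1/2)(226) = 113.

113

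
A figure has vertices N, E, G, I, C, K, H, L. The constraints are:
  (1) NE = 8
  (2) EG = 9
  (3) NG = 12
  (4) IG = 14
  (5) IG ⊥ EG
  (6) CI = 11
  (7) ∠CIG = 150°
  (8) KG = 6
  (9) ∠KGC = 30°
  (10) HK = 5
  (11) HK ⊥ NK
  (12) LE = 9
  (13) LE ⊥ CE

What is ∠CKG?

Step 1: By the law of cosines on triangle CIG: CG² = 11² + 14² − 2·11·14·cos(150°) = 583.74, so CG ≈ 24.16.
Step 2: By the law of cosines on triangle KGC: KC² = 6² + 24.16² − 2·6·24.16·cos(30°) = 368.65, so KC ≈ 19.2.
Step 3: By the inverse law of cosines on triangle CKG: cos(∠CKG) = (19.2² + 6² − 24.16²) / (2·19.2·6) = -179.08/230.4 = -0.7773, so ∠CKG = 141.01°.

Therefore, the measure of angle ∠CKG = 141.01°.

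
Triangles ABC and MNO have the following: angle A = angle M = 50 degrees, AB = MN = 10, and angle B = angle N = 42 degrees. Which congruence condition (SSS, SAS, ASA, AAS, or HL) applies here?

Consider the given information: angle A = angle M = 50 degrees, AB = MN = 10, and angle B = angle N = 42 degrees
This is not SSS or HL: SSS requires all three pairs of sides, but we don't have that. HL only applies to right triangles with matching hypotenuse and leg.
The correct criterion is ASA. Two pairs of corresponding angles and the included side are equal (Angle-Side-Angle).

ASA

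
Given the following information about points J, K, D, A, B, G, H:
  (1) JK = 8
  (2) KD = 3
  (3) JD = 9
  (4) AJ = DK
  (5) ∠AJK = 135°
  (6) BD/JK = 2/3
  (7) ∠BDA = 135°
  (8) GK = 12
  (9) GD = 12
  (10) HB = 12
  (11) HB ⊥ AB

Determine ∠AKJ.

From the given relations: AJ = DK = 3.
Step 1: By the law of cosines on triangle KJA: KA² = 8² + 3² − 2·8·3·cos(135°) = 106.94, so KA ≈ 10.34.
Step 2: By the inverse law of cosines on triangle AKJ: cos(∠AKJ) = (10.34² + 8² − 3²) / (2·10.34·8) = 161.94/165.46 = 0.9787, so ∠AKJ = 11.84°.

Therefore, the measure of angle ∠AKJ = 11.84°.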